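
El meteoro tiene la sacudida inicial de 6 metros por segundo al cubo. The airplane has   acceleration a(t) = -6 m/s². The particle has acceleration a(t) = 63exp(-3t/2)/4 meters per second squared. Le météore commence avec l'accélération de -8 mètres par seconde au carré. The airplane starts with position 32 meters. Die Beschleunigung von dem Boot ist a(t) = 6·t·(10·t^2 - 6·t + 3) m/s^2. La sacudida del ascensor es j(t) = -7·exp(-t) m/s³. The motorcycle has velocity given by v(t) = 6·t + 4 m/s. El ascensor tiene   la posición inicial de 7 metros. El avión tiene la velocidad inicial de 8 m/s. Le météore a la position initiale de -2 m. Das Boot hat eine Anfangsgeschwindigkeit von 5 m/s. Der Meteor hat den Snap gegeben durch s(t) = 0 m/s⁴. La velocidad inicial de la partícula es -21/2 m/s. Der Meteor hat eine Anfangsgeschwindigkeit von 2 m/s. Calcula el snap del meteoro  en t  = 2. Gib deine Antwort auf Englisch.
We have snap s(t) = 0. Substituting t = 2: s(2) = 0.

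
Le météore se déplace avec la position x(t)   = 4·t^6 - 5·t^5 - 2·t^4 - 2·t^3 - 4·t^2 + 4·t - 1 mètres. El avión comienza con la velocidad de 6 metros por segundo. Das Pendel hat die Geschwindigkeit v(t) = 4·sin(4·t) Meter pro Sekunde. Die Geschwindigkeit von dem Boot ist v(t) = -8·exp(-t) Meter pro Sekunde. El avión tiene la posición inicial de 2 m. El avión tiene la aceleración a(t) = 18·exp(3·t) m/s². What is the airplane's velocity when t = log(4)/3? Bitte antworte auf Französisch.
En partant de l'accélération a(t) = 18·exp(3·t), nous prenons 1 intégrale. L'intégrale de l'accélération est la vitesse. En utilisant v(0) = 6, nous obtenons v(t) = 6·exp(3·t). Nous avons la vitesse v(t) = 6·exp(3·t). En substituant t = log(4)/3: v(log(4)/3) = 24.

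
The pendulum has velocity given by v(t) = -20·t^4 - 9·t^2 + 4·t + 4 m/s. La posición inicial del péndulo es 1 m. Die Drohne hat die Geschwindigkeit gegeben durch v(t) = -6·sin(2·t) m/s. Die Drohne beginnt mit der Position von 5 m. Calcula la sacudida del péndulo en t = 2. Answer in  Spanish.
Para resolver esto, necesitamos tomar 2 derivadas de nuestra ecuación de la velocidad v(t) = -20·t^4 - 9·t^2 + 4·t + 4. La derivada de la velocidad da la aceleración: a(t) = -80·t^3 - 18·t + 4. Derivando la aceleración, obtenemos la sacudida: j(t) = -240·t^2 - 18. Tenemos la sacudida j(t) = -240·t^2 - 18. Sustituyendo t = 2: j(2) = -978.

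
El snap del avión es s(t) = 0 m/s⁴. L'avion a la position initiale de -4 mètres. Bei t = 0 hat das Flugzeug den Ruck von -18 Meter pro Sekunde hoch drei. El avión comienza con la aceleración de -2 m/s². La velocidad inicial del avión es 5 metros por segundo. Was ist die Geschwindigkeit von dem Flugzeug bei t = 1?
Wir müssen unsere Gleichung für den Snap s(t) = 0 3-mal integrieren. Das Integral von dem Snap, mit j(0) = -18, ergibt den Ruck: j(t) = -18. Das Integral von dem Ruck ist die Beschleunigung. Mit a(0) = -2 erhalten wir a(t) = -18·t - 2. Die Stammfunktion von der Beschleunigung ist die Geschwindigkeit. Mit v(0) = 5 erhalten wir v(t) = -9·t^2 - 2·t + 5. Aus der Gleichung für die Geschwindigkeit v(t) = -9·t^2 - 2·t + 5, setzen wir t = 1 ein und erhalten v = -6.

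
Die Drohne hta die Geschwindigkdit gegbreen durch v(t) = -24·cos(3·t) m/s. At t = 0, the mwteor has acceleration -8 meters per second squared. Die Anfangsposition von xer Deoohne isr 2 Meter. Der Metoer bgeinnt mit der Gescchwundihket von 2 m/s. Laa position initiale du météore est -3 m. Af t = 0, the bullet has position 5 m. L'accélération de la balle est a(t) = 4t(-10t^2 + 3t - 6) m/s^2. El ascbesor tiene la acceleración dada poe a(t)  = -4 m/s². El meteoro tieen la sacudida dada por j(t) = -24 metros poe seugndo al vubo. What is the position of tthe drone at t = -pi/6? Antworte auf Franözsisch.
Pour résoudre ceci, nous devons prendre 1 primitive de notre équation de la vitesse v(t) = -24·cos(3·t). En intégrant la vitesse et en utilisant la condition initiale x(0) = 2, nous obtenons x(t) = 2 - 8·sin(3·t). En utilisant x(t) = 2 - 8·sin(3·t) et en substituant t = -pi/6, nous trouvons x = 10.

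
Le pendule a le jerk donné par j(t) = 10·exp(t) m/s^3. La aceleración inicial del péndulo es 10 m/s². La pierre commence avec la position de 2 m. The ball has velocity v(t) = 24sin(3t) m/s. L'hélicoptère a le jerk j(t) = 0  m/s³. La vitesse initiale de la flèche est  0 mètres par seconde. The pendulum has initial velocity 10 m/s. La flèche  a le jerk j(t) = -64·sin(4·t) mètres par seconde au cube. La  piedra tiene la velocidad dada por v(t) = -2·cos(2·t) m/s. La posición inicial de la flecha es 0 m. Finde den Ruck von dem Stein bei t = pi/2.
Um dies zu lösen, müssen wir 2 Ableitungen unserer Gleichung für die Geschwindigkeit v(t) = -2·cos(2·t) nehmen. Durch Ableiten von der Geschwindigkeit erhalten wir die Beschleunigung: a(t) = 4·sin(2·t). Durch Ableiten von der Beschleunigung erhalten wir den Ruck: j(t) = 8·cos(2·t). Aus der Gleichung für den Ruck j(t) = 8·cos(2·t), setzen wir t = pi/2 ein und erhalten j = -8.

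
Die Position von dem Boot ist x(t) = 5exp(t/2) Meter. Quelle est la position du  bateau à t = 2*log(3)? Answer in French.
En utilisant x(t) = 5·exp(t/2) et en substituant t = 2*log(3), nous trouvons x = 15.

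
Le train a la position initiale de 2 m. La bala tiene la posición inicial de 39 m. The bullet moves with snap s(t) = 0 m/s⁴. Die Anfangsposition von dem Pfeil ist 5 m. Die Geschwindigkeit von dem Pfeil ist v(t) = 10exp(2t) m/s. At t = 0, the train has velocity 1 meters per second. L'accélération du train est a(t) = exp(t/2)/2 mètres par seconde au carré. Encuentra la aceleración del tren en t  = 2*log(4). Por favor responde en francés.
En utilisant a(t) = exp(t/2)/2 et en substituant t = 2*log(4), nous trouvons a = 2.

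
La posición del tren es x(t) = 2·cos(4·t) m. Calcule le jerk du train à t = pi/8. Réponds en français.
Pour résoudre ceci, nous devons prendre 3 dérivées de notre équation de la position x(t) = 2·cos(4·t). La dérivée de la position donne la vitesse: v(t) = -8·sin(4·t). En dérivant la vitesse, nous obtenons l'accélération: a(t) = -32·cos(4·t). En prenant d/dt de a(t), nous trouvons j(t) = 128·sin(4·t). De l'équation du jerk j(t) = 128·sin(4·t), nous substituons t = pi/8 pour obtenir j = 128.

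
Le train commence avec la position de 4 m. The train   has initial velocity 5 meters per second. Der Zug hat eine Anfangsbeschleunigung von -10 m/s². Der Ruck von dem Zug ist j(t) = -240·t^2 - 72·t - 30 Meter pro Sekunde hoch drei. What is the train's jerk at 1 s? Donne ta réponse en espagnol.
De la ecuación de la sacudida j(t) = -240·t^2 - 72·t - 30, sustituimos t = 1 para obtener j = -342.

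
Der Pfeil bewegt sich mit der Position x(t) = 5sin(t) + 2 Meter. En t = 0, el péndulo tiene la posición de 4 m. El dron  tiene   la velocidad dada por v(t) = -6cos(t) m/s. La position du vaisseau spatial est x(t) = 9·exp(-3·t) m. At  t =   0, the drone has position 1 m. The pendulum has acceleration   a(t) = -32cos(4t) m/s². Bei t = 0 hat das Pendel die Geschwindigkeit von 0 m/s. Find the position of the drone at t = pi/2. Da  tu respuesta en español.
Partiendo de la velocidad v(t) = -6·cos(t), tomamos 1 integral. Integrando la velocidad y usando la condición inicial x(0) = 1, obtenemos x(t) = 1 - 6·sin(t). De la ecuación de la posición x(t) = 1 - 6·sin(t), sustituimos t = pi/2 para obtener x = -5.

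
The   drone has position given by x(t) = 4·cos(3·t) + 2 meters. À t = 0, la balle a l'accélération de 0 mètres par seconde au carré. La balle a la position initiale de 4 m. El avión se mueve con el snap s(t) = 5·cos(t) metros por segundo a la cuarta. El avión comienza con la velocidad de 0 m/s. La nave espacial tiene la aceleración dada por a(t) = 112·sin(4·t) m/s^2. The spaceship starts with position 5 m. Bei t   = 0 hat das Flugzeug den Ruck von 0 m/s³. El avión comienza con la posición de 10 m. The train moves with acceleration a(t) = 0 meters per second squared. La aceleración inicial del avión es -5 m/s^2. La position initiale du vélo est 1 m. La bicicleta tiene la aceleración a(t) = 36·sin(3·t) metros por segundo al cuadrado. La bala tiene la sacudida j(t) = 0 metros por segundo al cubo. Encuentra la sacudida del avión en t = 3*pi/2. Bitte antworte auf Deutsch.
Wir müssen die Stammfunktion unserer Gleichung für den Snap s(t) = 5·cos(t) 1-mal finden. Die Stammfunktion von dem Snap, mit j(0) = 0, ergibt den Ruck: j(t) = 5·sin(t). Mit j(t) = 5·sin(t) und Einsetzen von t = 3*pi/2, finden wir j = -5.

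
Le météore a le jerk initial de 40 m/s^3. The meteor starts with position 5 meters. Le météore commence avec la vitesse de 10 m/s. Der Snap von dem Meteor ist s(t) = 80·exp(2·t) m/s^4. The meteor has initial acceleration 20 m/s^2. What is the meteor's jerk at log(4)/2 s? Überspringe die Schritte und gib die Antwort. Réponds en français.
Le jerk à t = log(4)/2 est j = 160.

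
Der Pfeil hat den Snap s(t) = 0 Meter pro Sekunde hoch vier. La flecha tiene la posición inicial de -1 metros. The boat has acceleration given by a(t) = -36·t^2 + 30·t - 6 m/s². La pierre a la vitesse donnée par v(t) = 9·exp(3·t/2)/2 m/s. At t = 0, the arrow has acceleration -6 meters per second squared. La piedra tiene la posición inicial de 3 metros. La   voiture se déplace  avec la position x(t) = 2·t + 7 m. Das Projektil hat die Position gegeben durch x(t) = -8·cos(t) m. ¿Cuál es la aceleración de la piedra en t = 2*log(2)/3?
Para resolver esto, necesitamos tomar 1 derivada de nuestra ecuación de la velocidad v(t) = 9·exp(3·t/2)/2. Tomando d/dt de v(t), encontramos a(t) = 27·exp(3·t/2)/4. Usando a(t) = 27·exp(3·t/2)/4 y sustituyendo t = 2*log(2)/3, encontramos a = 27/2.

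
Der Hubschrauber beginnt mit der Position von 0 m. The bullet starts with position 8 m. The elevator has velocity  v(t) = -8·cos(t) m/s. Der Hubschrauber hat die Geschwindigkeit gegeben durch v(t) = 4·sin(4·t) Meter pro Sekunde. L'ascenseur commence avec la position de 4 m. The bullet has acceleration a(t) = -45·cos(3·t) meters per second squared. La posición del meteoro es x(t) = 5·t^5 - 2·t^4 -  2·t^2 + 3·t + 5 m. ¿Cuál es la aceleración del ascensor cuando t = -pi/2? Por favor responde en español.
Para resolver esto, necesitamos tomar 1 derivada de nuestra ecuación de la velocidad v(t) = -8·cos(t). Derivando la velocidad, obtenemos la aceleración: a(t) = 8·sin(t). Usando a(t) = 8·sin(t) y sustituyendo t = -pi/2, encontramos a = -8.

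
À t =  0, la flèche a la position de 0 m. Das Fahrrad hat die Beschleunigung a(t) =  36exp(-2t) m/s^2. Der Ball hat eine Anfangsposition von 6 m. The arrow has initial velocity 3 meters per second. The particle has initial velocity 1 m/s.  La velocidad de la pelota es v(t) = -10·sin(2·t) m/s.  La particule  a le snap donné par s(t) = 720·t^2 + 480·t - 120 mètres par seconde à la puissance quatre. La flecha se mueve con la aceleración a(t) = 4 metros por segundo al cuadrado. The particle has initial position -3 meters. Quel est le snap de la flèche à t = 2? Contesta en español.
Para resolver esto, necesitamos tomar 2 derivadas de nuestra ecuación de la aceleración a(t) = 4. La derivada de la aceleración da la sacudida: j(t) = 0. Derivando la sacudida, obtenemos el snap: s(t) = 0. De la ecuación del snap s(t) = 0, sustituimos t = 2 para obtener s = 0.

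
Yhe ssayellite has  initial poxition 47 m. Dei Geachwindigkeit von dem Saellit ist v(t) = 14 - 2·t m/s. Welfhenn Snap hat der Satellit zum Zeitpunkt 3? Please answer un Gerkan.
Um dies zu lösen, müssen wir 3 Ableitungen unserer Gleichung für die Geschwindigkeit v(t) = 14 - 2·t nehmen. Mit d/dt von v(t) finden wir a(t) = -2. Mit d/dt von a(t) finden wir j(t) = 0. Die Ableitung von dem Ruck ergibt den Snap: s(t) = 0. Wir haben den Snap s(t) = 0. Durch Einsetzen von t = 3: s(3) = 0.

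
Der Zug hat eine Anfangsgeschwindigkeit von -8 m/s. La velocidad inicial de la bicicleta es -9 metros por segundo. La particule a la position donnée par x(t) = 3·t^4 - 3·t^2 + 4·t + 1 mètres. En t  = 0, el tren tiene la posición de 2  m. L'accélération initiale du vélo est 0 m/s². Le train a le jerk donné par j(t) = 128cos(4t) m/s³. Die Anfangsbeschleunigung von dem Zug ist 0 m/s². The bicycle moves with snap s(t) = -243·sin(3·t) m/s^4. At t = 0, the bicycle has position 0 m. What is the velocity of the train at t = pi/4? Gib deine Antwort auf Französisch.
Nous devons intégrer notre équation du jerk j(t) = 128·cos(4·t) 2 fois. En intégrant le jerk et en utilisant la condition initiale a(0) = 0, nous obtenons a(t) = 32·sin(4·t). L'intégrale de l'accélération, avec v(0) = -8, donne la vitesse: v(t) = -8·cos(4·t). En utilisant v(t) = -8·cos(4·t) et en substituant t = pi/4, nous trouvons v = 8.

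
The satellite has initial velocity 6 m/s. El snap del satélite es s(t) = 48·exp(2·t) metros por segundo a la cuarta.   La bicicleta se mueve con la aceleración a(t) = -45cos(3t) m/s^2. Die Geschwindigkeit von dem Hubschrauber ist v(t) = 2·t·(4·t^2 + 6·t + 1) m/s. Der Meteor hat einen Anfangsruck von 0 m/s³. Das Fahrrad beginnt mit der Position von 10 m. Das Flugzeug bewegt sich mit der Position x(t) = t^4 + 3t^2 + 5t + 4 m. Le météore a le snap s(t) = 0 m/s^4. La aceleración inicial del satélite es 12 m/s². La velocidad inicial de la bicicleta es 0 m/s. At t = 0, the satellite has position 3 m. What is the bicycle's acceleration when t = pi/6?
From the given acceleration equation a(t) = -45·cos(3·t), we substitute t = pi/6 to get a = 0.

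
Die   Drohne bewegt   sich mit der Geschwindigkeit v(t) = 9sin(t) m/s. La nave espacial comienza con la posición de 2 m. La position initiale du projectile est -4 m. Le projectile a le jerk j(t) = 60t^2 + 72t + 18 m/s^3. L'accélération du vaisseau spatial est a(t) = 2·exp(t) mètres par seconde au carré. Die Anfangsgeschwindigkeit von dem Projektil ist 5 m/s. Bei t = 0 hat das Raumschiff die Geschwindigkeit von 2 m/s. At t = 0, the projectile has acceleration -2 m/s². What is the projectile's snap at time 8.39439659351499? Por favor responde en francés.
Nous devons dériver notre équation du jerk j(t) = 60·t^2 + 72·t + 18 1 fois. La dérivée du jerk donne le snap: s(t) = 120·t + 72. De l'équation du snap s(t) = 120·t + 72, nous substituons t = 8.39439659351499 pour obtenir s = 1079.32759122180.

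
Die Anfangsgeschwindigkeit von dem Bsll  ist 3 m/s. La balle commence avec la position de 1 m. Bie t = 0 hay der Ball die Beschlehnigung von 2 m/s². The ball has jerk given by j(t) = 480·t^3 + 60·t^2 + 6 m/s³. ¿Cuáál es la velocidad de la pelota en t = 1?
Para resolver esto, necesitamos tomar 2 integrales de nuestra ecuación de la sacudida j(t) = 480·t^3 + 60·t^2 + 6. Integrando la sacudida y usando la condición inicial a(0) = 2, obtenemos a(t) = 120·t^4 + 20·t^3 + 6·t + 2. Tomando ∫a(t)dt y aplicando v(0) = 3, encontramos v(t) = 24·t^5 + 5·t^4 + 3·t^2 + 2·t + 3. Tenemos la velocidad v(t) = 24·t^5 + 5·t^4 + 3·t^2 + 2·t + 3. Sustituyendo t = 1: v(1) = 37.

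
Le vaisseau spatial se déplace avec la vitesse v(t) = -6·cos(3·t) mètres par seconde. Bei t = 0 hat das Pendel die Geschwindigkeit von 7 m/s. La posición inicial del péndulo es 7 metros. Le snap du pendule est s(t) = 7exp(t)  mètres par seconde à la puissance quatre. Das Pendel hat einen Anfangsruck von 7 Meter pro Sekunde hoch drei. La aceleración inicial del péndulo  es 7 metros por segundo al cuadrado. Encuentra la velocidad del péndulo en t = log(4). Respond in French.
En partant du snap s(t) = 7·exp(t), nous prenons 3 intégrales. La primitive du snap est le jerk. En utilisant j(0) = 7, nous obtenons j(t) = 7·exp(t). En prenant ∫j(t)dt et en appliquant a(0) = 7, nous trouvons a(t) = 7·exp(t). L'intégrale de l'accélération, avec v(0) = 7, donne la vitesse: v(t) = 7·exp(t). En utilisant v(t) = 7·exp(t) et en substituant t = log(4), nous trouvons v = 28.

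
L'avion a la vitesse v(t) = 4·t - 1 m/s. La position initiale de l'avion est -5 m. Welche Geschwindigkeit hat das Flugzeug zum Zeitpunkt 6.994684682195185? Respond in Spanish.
Tenemos la velocidad v(t) = 4·t - 1. Sustituyendo t = 6.994684682195185: v(6.994684682195185) = 26.9787387287807.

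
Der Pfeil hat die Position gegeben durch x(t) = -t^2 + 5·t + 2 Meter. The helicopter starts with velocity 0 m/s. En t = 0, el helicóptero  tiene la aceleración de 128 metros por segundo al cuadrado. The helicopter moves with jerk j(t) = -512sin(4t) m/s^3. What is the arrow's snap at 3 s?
We must differentiate our position equation x(t) = -t^2 + 5·t + 2 4 times. Taking d/dt of x(t), we find v(t) = 5 - 2·t. Differentiating velocity, we get acceleration: a(t) = -2. The derivative of acceleration gives jerk: j(t) = 0. Taking d/dt of j(t), we find s(t) = 0. Using s(t) = 0 and substituting t = 3, we find s = 0.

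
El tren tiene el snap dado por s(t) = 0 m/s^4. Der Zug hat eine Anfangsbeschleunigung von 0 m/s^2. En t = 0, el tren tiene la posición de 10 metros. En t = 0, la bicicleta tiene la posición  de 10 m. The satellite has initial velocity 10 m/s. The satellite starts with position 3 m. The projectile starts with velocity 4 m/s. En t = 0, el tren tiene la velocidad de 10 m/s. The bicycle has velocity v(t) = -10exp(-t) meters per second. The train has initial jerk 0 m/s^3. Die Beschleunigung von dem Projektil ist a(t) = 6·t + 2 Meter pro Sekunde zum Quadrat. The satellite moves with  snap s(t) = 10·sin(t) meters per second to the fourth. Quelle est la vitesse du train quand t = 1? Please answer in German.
Ausgehend von dem Snap s(t) = 0, nehmen wir 3 Stammfunktionen. Das Integral von dem Snap, mit j(0) = 0, ergibt den Ruck: j(t) = 0. Das Integral von dem Ruck ist die Beschleunigung. Mit a(0) = 0 erhalten wir a(t) = 0. Durch Integration von der Beschleunigung und Verwendung der Anfangsbedingung v(0) = 10, erhalten wir v(t) = 10. Wir haben die Geschwindigkeit v(t) = 10. Durch Einsetzen von t = 1: v(1) = 10.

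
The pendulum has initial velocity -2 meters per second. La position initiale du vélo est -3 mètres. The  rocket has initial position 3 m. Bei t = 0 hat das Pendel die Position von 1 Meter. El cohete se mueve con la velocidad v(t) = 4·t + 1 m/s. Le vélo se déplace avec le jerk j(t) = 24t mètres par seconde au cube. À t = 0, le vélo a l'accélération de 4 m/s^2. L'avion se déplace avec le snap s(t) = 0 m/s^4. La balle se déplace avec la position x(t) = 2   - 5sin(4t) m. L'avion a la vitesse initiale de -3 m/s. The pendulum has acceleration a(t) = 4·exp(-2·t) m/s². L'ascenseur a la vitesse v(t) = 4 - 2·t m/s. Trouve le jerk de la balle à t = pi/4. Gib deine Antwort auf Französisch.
Nous devons dériver notre équation de la position x(t) = 2 - 5·sin(4·t) 3 fois. La dérivée de la position donne la vitesse: v(t) = -20·cos(4·t). En prenant d/dt de v(t), nous trouvons a(t) = 80·sin(4·t). En dérivant l'accélération, nous obtenons le jerk: j(t) = 320·cos(4·t). Nous avons le jerk j(t) = 320·cos(4·t). En substituant t = pi/4: j(pi/4) = -320.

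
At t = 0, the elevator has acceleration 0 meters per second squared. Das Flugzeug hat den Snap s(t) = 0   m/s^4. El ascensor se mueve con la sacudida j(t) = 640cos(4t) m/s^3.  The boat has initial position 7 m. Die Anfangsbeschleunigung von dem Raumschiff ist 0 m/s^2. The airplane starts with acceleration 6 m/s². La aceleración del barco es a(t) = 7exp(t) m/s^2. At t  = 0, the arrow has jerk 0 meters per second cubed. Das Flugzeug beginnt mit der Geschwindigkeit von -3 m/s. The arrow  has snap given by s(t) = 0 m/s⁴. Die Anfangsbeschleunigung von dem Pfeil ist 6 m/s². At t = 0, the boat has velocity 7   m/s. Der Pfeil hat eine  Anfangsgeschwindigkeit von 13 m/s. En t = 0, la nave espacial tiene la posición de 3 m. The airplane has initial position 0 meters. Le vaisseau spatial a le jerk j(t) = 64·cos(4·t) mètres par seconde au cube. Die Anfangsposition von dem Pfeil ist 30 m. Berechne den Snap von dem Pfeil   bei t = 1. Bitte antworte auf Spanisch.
Tenemos el snap s(t) = 0. Sustituyendo t = 1: s(1) = 0.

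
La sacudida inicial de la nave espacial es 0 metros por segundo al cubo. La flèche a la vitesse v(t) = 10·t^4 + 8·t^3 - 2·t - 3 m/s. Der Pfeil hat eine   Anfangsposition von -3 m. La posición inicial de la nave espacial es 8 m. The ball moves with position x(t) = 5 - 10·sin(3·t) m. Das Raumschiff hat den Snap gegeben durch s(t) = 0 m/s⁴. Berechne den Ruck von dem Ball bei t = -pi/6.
Ausgehend von der Position x(t) = 5 - 10·sin(3·t), nehmen wir 3 Ableitungen. Mit d/dt von x(t) finden wir v(t) = -30·cos(3·t). Mit d/dt von v(t) finden wir a(t) = 90·sin(3·t). Die Ableitung von der Beschleunigung ergibt den Ruck: j(t) = 270·cos(3·t). Wir haben den Ruck j(t) = 270·cos(3·t). Durch Einsetzen von t = -pi/6: j(-pi/6) = 0.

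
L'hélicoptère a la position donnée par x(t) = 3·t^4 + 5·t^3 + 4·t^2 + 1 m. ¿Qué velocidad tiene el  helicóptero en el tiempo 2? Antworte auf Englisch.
Starting from position x(t) = 3·t^4 + 5·t^3 + 4·t^2 + 1, we take 1 derivative. The derivative of position gives velocity: v(t) = 12·t^3 + 15·t^2 + 8·t. Using v(t) = 12·t^3 + 15·t^2 + 8·t and substituting t = 2, we find v = 172.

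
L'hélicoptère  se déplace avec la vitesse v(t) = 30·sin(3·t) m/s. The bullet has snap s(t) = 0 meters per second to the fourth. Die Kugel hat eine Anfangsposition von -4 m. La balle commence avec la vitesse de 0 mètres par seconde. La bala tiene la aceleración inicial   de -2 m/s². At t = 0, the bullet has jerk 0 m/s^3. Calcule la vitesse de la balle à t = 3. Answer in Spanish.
Partiendo del snap s(t) = 0, tomamos 3 integrales. La integral del snap, con j(0) = 0, da la sacudida: j(t) = 0. Integrando la sacudida y usando la condición inicial a(0) = -2, obtenemos a(t) = -2. Tomando ∫a(t)dt y aplicando v(0) = 0, encontramos v(t) = -2·t. Tenemos la velocidad v(t) = -2·t. Sustituyendo t = 3: v(3) = -6.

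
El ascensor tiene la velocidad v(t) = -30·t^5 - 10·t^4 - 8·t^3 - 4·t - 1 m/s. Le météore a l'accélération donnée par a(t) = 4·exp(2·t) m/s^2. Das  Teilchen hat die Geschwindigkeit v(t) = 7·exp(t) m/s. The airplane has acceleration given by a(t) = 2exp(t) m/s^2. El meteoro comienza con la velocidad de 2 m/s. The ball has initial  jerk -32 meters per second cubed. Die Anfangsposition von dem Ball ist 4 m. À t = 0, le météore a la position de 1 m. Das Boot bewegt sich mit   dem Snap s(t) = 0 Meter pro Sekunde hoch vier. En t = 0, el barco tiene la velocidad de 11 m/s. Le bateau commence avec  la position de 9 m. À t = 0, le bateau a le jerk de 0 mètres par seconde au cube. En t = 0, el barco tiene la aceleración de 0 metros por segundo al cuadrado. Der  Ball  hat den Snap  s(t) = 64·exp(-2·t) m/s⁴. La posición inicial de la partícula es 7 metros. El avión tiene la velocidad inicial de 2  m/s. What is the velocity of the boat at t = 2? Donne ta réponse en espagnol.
Partiendo del snap s(t) = 0, tomamos 3 integrales. Integrando el snap y usando la condición inicial j(0) = 0, obtenemos j(t) = 0. La integral de la sacudida, con a(0) = 0, da la aceleración: a(t) = 0. Tomando ∫a(t)dt y aplicando v(0) = 11, encontramos v(t) = 11. Tenemos la velocidad v(t) = 11. Sustituyendo t = 2: v(2) = 11.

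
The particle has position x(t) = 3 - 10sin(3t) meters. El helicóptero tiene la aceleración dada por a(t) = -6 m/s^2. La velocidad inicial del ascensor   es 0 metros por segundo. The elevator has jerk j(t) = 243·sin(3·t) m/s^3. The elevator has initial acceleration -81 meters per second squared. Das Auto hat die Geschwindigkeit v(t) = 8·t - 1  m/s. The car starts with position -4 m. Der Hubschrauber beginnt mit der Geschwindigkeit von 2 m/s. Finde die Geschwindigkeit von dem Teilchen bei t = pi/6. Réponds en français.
Nous devons dériver notre équation de la position x(t) = 3 - 10·sin(3·t) 1 fois. En prenant d/dt de x(t), nous trouvons v(t) = -30·cos(3·t). De l'équation de la vitesse v(t) = -30·cos(3·t), nous substituons t = pi/6 pour obtenir v = 0.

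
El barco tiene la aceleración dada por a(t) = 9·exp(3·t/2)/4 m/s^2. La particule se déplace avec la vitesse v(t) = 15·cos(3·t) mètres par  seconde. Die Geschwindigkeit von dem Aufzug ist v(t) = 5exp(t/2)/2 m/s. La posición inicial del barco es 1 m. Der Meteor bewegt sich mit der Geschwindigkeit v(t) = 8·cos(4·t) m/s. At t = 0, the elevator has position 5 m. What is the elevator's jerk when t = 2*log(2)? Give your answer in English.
To solve this, we need to take 2 derivatives of our velocity equation v(t) = 5·exp(t/2)/2. The derivative of velocity gives acceleration: a(t) = 5·exp(t/2)/4. Taking d/dt of a(t), we find j(t) = 5·exp(t/2)/8. From the given jerk equation j(t) = 5·exp(t/2)/8, we substitute t = 2*log(2) to get j = 5/4.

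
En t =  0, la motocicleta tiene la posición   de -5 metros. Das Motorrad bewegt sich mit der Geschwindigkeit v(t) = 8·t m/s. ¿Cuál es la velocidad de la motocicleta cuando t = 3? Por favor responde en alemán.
Aus der Gleichung für die Geschwindigkeit v(t) = 8·t, setzen wir t = 3 ein und erhalten v = 24.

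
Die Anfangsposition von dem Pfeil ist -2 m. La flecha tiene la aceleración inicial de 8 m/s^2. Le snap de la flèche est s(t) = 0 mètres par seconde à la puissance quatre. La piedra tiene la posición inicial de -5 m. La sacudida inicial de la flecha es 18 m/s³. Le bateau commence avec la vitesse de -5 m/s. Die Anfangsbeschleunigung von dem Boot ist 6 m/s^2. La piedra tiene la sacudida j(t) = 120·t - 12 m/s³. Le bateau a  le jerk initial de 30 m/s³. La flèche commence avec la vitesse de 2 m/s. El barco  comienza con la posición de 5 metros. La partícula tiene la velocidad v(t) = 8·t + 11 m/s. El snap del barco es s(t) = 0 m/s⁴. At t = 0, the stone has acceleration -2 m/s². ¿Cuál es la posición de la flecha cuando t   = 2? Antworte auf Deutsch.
Wir müssen die Stammfunktion unserer Gleichung für den Snap s(t) = 0 4-mal finden. Durch Integration von dem Snap und Verwendung der Anfangsbedingung j(0) = 18, erhalten wir j(t) = 18. Durch Integration von dem Ruck und Verwendung der Anfangsbedingung a(0) = 8, erhalten wir a(t) = 18·t + 8. Das Integral von der Beschleunigung, mit v(0) = 2, ergibt die Geschwindigkeit: v(t) = 9·t^2 + 8·t + 2. Das Integral von der Geschwindigkeit ist die Position. Mit x(0) = -2 erhalten wir x(t) = 3·t^3 + 4·t^2 + 2·t - 2. Mit x(t) = 3·t^3 + 4·t^2 + 2·t - 2 und Einsetzen von t = 2, finden wir x = 42.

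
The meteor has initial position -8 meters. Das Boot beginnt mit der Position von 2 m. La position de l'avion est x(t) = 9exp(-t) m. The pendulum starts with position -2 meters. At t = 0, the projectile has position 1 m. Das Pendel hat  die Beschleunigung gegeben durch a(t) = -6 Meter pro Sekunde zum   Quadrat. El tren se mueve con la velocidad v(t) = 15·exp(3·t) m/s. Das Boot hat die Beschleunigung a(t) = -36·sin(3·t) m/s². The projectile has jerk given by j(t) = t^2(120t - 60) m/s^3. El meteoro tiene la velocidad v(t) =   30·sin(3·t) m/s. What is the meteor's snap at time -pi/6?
We must differentiate our velocity equation v(t) = 30·sin(3·t) 3 times. The derivative of velocity gives acceleration: a(t) = 90·cos(3·t). Differentiating acceleration, we get jerk: j(t) = -270·sin(3·t). The derivative of jerk gives snap: s(t) = -810·cos(3·t). From the given snap equation s(t) = -810·cos(3·t), we substitute t = -pi/6 to get s = 0.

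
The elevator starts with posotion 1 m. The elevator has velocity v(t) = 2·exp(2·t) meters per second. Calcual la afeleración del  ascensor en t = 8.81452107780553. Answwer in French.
Nous devons dériver notre équation de la vitesse v(t) = 2·exp(2·t) 1 fois. La dérivée de la vitesse donne l'accélération: a(t) = 4·exp(2·t). En utilisant a(t) = 4·exp(2·t) et en substituant t = 8.81452107780553, nous trouvons a = 181240695.775849.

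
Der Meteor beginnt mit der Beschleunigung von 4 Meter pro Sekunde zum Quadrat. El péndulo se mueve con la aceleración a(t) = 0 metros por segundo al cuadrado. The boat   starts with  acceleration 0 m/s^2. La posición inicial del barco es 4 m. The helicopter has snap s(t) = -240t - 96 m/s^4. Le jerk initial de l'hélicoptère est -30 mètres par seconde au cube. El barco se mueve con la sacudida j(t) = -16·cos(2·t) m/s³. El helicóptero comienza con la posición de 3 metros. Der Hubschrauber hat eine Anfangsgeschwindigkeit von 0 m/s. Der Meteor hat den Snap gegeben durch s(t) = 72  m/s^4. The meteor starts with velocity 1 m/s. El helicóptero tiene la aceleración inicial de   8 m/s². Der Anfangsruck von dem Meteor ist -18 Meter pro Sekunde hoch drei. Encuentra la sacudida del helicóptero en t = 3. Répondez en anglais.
We must find the integral of our snap equation s(t) = -240·t - 96 1 time. Taking ∫s(t)dt and applying j(0) = -30, we find j(t) = -120·t^2 - 96·t - 30. Using j(t) = -120·t^2 - 96·t - 30 and substituting t = 3, we find j = -1398.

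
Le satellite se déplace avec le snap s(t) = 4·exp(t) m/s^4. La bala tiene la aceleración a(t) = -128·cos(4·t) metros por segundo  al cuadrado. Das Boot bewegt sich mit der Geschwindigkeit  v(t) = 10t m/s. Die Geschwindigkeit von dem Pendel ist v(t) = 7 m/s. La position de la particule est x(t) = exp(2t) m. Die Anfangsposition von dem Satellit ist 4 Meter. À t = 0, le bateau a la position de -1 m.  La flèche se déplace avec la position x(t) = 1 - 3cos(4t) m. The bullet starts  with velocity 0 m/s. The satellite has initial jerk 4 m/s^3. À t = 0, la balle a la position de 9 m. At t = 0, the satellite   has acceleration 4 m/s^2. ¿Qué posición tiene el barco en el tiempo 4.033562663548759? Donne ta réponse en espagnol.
Para resolver esto, necesitamos tomar 1 antiderivada de nuestra ecuación de la velocidad v(t) = 10·t. La antiderivada de la velocidad, con x(0) = -1, da la posición: x(t) = 5·t^2 - 1. Usando x(t) = 5·t^2 - 1 y sustituyendo t = 4.033562663548759, encontramos x = 80.3481388038728.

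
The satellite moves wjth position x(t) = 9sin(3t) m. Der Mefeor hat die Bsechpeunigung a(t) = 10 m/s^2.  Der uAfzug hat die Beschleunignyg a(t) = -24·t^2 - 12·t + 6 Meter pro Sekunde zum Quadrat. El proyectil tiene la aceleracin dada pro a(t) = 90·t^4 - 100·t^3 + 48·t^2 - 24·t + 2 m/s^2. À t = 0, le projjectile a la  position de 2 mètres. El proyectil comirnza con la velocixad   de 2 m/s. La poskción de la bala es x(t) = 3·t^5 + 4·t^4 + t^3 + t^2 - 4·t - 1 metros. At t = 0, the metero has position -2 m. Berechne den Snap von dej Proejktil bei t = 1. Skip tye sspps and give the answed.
s(1) = 576.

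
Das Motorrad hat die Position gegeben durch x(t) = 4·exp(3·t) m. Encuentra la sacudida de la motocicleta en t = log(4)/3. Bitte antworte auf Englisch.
Starting from position x(t) = 4·exp(3·t), we take 3 derivatives. Taking d/dt of x(t), we find v(t) = 12·exp(3·t). The derivative of velocity gives acceleration: a(t) = 36·exp(3·t). Taking d/dt of a(t), we find j(t) = 108·exp(3·t). Using j(t) = 108·exp(3·t) and substituting t = log(4)/3, we find j = 432.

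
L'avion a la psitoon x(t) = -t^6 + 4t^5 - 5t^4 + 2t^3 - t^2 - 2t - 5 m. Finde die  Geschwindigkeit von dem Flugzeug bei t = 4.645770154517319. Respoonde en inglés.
To solve this, we need to take 1 derivative of our position equation x(t) = -t^6 + 4·t^5 - 5·t^4 + 2·t^3 - t^2 - 2·t - 5. Differentiating position, we get velocity: v(t) = -6·t^5 + 20·t^4 - 20·t^3 + 6·t^2 - 2·t - 2. We have velocity v(t) = -6·t^5 + 20·t^4 - 20·t^3 + 6·t^2 - 2·t - 2. Substituting t = 4.645770154517319: v(4.645770154517319) = -5555.46594926086.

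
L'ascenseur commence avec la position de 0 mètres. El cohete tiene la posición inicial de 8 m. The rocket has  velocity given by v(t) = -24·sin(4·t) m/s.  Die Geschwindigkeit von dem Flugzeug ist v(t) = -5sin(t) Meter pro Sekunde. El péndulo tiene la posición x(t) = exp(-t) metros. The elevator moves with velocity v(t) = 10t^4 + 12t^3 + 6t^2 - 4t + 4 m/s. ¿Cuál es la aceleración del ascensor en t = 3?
Partiendo de la velocidad v(t) = 10·t^4 + 12·t^3 + 6·t^2 - 4·t + 4, tomamos 1 derivada. Derivando la velocidad, obtenemos la aceleración: a(t) = 40·t^3 + 36·t^2 + 12·t - 4. De la ecuación de la aceleración a(t) = 40·t^3 + 36·t^2 + 12·t - 4, sustituimos t = 3 para obtener a = 1436.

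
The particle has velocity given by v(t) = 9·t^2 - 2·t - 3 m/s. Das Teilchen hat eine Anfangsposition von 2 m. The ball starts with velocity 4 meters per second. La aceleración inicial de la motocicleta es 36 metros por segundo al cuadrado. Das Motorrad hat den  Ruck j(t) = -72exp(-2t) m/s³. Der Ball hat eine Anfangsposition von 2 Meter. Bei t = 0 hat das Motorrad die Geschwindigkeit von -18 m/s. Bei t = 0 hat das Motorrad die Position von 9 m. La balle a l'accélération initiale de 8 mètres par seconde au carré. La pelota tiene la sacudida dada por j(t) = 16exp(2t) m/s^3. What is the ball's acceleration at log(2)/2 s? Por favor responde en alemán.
Wir müssen unsere Gleichung für den Ruck j(t) = 16·exp(2·t) 1-mal integrieren. Die Stammfunktion von dem Ruck, mit a(0) = 8, ergibt die Beschleunigung: a(t) = 8·exp(2·t). Mit a(t) = 8·exp(2·t) und Einsetzen von t = log(2)/2, finden wir a = 16.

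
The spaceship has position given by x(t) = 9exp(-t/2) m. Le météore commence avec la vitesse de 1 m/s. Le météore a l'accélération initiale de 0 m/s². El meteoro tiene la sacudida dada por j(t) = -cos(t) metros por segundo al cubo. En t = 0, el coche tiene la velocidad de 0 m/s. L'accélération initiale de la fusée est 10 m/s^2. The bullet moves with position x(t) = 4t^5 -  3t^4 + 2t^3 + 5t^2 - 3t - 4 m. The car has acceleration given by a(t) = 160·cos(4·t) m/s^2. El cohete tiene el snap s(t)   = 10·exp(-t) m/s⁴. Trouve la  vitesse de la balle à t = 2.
Pour résoudre ceci, nous devons prendre 1 dérivée de notre équation de la position x(t) = 4·t^5 - 3·t^4 + 2·t^3 + 5·t^2 - 3·t - 4. En prenant d/dt de x(t), nous trouvons v(t) = 20·t^4 - 12·t^3 + 6·t^2 + 10·t - 3. Nous avons la vitesse v(t) = 20·t^4 - 12·t^3 + 6·t^2 + 10·t - 3. En substituant t = 2: v(2) = 265.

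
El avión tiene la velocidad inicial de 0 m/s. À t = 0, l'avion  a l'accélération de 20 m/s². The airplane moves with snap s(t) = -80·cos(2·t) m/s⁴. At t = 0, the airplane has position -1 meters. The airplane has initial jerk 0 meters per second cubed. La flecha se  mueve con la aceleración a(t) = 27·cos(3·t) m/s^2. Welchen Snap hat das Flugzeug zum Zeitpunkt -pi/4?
Wir haben den Snap s(t) = -80·cos(2·t). Durch Einsetzen von t = -pi/4: s(-pi/4) = 0.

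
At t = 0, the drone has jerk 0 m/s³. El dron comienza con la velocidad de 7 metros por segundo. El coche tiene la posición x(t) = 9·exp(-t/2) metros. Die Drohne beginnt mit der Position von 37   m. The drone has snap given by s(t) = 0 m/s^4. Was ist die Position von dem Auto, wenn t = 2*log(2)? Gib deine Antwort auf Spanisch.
Usando x(t) = 9·exp(-t/2) y sustituyendo t = 2*log(2), encontramos x = 9/2.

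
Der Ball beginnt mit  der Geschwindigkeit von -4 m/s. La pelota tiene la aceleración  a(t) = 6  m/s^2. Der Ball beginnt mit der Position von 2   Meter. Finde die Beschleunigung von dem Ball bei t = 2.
Wir haben die Beschleunigung a(t) = 6. Durch Einsetzen von t = 2: a(2) = 6.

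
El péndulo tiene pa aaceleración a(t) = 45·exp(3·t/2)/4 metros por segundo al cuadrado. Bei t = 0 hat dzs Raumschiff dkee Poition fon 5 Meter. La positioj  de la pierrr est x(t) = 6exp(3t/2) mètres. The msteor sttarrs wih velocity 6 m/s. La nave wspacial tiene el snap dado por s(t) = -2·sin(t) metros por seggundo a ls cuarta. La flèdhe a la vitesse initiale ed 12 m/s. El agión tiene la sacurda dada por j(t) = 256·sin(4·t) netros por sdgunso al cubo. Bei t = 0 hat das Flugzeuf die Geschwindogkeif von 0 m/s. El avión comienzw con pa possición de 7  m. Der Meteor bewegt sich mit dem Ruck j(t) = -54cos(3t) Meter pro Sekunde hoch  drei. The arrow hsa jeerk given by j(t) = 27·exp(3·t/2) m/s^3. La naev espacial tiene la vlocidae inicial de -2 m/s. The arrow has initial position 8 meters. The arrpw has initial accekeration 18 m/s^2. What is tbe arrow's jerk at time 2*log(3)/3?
We have jerk j(t) = 27·exp(3·t/2). Substituting t = 2*log(3)/3: j(2*log(3)/3) = 81.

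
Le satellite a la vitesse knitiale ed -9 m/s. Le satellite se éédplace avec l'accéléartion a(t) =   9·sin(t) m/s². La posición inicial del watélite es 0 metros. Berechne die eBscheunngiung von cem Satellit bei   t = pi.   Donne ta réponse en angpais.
From the given acceleration equation a(t) = 9·sin(t), we substitute t = pi to get a = 0.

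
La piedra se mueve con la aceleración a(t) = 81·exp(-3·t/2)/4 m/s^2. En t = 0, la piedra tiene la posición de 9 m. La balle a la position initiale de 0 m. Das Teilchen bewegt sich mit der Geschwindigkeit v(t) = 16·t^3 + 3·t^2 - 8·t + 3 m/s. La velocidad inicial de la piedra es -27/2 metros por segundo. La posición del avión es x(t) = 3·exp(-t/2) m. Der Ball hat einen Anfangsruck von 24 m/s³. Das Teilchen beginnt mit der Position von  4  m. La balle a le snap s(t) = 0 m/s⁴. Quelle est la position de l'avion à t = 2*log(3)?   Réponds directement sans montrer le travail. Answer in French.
x(2*log(3)) = 1.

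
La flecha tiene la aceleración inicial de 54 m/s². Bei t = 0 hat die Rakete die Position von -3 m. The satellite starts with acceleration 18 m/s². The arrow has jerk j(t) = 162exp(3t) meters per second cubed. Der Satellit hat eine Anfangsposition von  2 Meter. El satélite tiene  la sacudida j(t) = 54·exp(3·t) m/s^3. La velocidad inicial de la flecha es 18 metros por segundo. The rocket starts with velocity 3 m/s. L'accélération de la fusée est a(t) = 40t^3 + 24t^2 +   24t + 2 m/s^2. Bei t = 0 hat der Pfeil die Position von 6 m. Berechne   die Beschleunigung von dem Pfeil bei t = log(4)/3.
Wir müssen unsere Gleichung für den Ruck j(t) = 162·exp(3·t) 1-mal integrieren. Durch Integration von dem Ruck und Verwendung der Anfangsbedingung a(0) = 54, erhalten wir a(t) = 54·exp(3·t). Mit a(t) = 54·exp(3·t) und Einsetzen von t = log(4)/3, finden wir a = 216.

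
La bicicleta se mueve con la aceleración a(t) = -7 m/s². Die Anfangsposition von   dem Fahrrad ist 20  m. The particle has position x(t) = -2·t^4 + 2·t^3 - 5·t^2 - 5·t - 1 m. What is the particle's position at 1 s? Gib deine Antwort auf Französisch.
En utilisant x(t) = -2·t^4 + 2·t^3 - 5·t^2 - 5·t - 1 et en substituant t = 1, nous trouvons x = -11.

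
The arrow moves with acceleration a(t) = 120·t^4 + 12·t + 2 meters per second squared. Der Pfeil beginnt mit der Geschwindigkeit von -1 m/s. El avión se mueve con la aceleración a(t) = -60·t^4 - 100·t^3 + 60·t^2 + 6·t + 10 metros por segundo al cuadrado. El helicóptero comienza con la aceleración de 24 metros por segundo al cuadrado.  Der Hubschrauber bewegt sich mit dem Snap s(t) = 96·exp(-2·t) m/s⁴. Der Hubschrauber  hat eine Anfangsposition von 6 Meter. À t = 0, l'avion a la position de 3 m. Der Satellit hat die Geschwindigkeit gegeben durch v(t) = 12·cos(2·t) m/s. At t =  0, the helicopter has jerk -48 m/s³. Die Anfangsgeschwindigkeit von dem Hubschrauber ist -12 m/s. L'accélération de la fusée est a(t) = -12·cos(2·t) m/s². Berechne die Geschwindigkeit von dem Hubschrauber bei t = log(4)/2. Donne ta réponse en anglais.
To find the answer, we compute 3 antiderivatives of s(t) = 96·exp(-2·t). The integral of snap, with j(0) = -48, gives jerk: j(t) = -48·exp(-2·t). Taking ∫j(t)dt and applying a(0) = 24, we find a(t) = 24·exp(-2·t). Finding the integral of a(t) and using v(0) = -12: v(t) = -12·exp(-2·t). Using v(t) = -12·exp(-2·t) and substituting t = log(4)/2, we find v = -3.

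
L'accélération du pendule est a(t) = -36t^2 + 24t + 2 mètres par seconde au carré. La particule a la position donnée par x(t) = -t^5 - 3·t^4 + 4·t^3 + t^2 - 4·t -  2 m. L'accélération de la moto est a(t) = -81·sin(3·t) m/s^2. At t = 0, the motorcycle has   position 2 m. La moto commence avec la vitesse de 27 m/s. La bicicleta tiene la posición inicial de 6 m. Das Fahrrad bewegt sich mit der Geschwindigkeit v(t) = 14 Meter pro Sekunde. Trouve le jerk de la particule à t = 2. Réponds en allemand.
Um dies zu lösen, müssen wir 3 Ableitungen unserer Gleichung für die Position x(t) = -t^5 - 3·t^4 + 4·t^3 + t^2 - 4·t - 2 nehmen. Mit d/dt von x(t) finden wir v(t) = -5·t^4 - 12·t^3 + 12·t^2 + 2·t - 4. Durch Ableiten von der Geschwindigkeit erhalten wir die Beschleunigung: a(t) = -20·t^3 - 36·t^2 + 24·t + 2. Durch Ableiten von der Beschleunigung erhalten wir den Ruck: j(t) = -60·t^2 - 72·t + 24. Mit j(t) = -60·t^2 - 72·t + 24 und Einsetzen von t = 2, finden wir j = -360.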